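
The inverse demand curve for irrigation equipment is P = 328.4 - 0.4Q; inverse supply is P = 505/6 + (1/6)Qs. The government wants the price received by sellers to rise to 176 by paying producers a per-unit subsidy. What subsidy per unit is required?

Required subsidy s = 68 per unit

At a seller price of 176, quantity supplied is -505 + 6·176 = 551.
Buyers absorb 551 only when they pay Pb = 328.4 − 0.4·551 = 108.
s = Ps − Pb = 176 − 108 = 68.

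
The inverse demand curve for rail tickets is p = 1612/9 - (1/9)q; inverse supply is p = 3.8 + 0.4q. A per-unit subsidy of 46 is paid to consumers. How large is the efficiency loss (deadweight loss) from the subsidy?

Deadweight loss = 2070

Pre-subsidy: 1612/9 - (1/9)q = 3.8 + 0.4q gives q* = 343 and p* = 141.
With the rebate, buyers effectively pay pb = ps − 46, where ps is the price sellers receive.
On the curves, pb = 1612/9 - (1/9)q and ps = 3.8 + 0.4q; the wedge ps − pb = 46 gives 3.8 + 0.4q − (1612/9 - (1/9)q) = 46, so q' = 433.
Then pb = 1612/9 − (1/9)·433 = 131 and ps = 3.8 + 0.4·433 = 177.
The subsidy expands output by 433 − 343 = 90 past the efficient level; on those units the gap between marginal cost and willingness to pay runs from 0 up to 46.
DWL = ½ × 46 × 90 = 2070.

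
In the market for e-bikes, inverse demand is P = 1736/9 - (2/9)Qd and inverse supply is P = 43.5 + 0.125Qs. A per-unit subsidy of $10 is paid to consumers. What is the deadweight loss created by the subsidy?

Pre-subsidy: 1736/9 - (2/9)Q = 43.5 + 0.125Q gives Q* = 430.24 and P* = 97.28.
With the rebate, buyers effectively pay Pb = Ps − 10, where Ps is the price sellers receive.
On the curves, Pb = 1736/9 - (2/9)Q and Ps = 43.5 + 0.125Q; the wedge Ps − Pb = 10 gives 43.5 + 0.125Q − (1736/9 - (2/9)Q) = 10, so Q' = 459.04.
Then Pb = 1736/9 − (2/9)·459.04 = 90.88 and Ps = 43.5 + 0.125·459.04 = 100.88.
The subsidy expands output by 459.04 − 430.24 = 28.8 past the efficient level; on those units the gap between marginal cost and willingness to pay runs from 0 up to 10.
DWL = ½ × 10 × 28.8 = 144.

Deadweight loss = $144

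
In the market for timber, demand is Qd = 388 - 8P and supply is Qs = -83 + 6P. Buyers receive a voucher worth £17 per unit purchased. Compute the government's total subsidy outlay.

Pre-subsidy: 388 - 8P = -83 + 6P gives P* = 471/14, Q* = 832/7.
With the rebate, buyers effectively pay Pb = Ps − 17, where Ps is the price sellers receive.
Demand in terms of Ps becomes Qd = 388 − 8(Ps − 17) = 524 - 8Ps. Setting this equal to supply: 524 - 8Ps = -83 + 6Ps, so Ps = 607/14.
Buyers pay Pb = 607/14 − 17 = 369/14; Q' = -83 + 6·(607/14) = 1240/7.
Government outlay = subsidy × quantity = 17 × 1240/7 = 21080/7.

Government cost = 21080/7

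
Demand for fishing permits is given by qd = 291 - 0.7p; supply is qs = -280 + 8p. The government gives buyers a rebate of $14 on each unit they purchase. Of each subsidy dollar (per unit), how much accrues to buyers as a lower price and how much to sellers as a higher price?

Pre-subsidy: 291 - 0.7p = -280 + 8p gives p* = 5710/87, q* = 21320/87.
With the rebate, buyers effectively pay pb = ps − 14, where ps is the price sellers receive.
Demand in terms of ps becomes qd = 291 − 0.7(ps − 14) = 300.8 - 0.7ps. Setting this equal to supply: 300.8 - 0.7ps = -280 + 8ps, so ps = 1936/29.
Buyers pay pb = 1936/29 − 14 = 1530/29; q' = -280 + 8·(1936/29) = 7368/29.
Buyers' price falls by p* − pb = 5710/87 − 1530/29 = 1120/87; sellers' price rises by ps − p* = 1936/29 − 5710/87 = 98/87.

Buyers gain 1120/87 per unit; sellers gain 98/87 per unit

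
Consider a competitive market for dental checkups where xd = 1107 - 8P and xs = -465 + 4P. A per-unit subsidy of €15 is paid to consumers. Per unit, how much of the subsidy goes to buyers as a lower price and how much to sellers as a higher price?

Pre-subsidy: 1107 - 8P = -465 + 4P gives P* = 131, x* = 59.
With the rebate, buyers effectively pay Pb = Ps − 15, where Ps is the price sellers receive.
Demand in terms of Ps becomes xd = 1107 − 8(Ps − 15) = 1227 - 8Ps. Setting this equal to supply: 1227 - 8Ps = -465 + 4Ps, so Ps = 141.
Buyers pay Pb = 141 − 15 = 126; x' = -465 + 4·141 = 99.
Buyers' price falls by P* − Pb = 131 − 126 = 5; sellers' price rises by Ps − P* = 141 − 131 = 10.

Buyers gain €5 per unit; sellers gain €10 per unit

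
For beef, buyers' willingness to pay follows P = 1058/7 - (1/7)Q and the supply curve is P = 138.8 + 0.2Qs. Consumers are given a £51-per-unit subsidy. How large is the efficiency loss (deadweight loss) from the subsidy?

Deadweight loss = £3793.125

Pre-subsidy: 1058/7 - (1/7)Q = 138.8 + 0.2Q gives Q* = 36 and P* = 146.
With the rebate, buyers effectively pay Pb = Ps − 51, where Ps is the price sellers receive.
On the curves, Pb = 1058/7 - (1/7)Q and Ps = 138.8 + 0.2Q; the wedge Ps − Pb = 51 gives 138.8 + 0.2Q − (1058/7 - (1/7)Q) = 51, so Q' = 184.75.
Then Pb = 1058/7 − (1/7)·184.75 = 124.75 and Ps = 138.8 + 0.2·184.75 = 175.75.
The subsidy expands output by 184.75 − 36 = 148.75 past the efficient level; on those units the gap between marginal cost and willingness to pay runs from 0 up to 51.
DWL = ½ × 51 × 148.75 = 3793.125.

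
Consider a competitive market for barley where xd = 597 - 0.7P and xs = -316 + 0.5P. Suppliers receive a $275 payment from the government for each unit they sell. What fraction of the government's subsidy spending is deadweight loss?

Pre-subsidy: 597 - 0.7P = -316 + 0.5P gives P* = 4565/6, x* = 773/12.
With the subsidy, sellers receive Ps = Pb + 275 for each unit, where Pb is the price buyers pay.
Supply in terms of Pb becomes xs = -316 + 0.5(Pb + 275) = -178.5 + 0.5Pb. Setting this equal to demand: 597 - 0.7Pb = -178.5 + 0.5Pb, so Pb = 646.25.
Sellers receive Ps = 646.25 + 275 = 921.25; x' = 597 − 0.7·646.25 = 144.625.
ΔCS = ½(773/12 + 144.625)(4565/6 − 646.25) = 6898375/576; ΔPS = ½(773/12 + 144.625)(921.25 − 4565/6) = 9657725/576.
Government spending = 275 × 144.625 = 39771.875.
DWL = ½ × 275 × (144.625 − 773/12) = 529375/48; fraction = (529375/48) / 39771.875 = 1925/6942.

DWL / government spending = 1925/6942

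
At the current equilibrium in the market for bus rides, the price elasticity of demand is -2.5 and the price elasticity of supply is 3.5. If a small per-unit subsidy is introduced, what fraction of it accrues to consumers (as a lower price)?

For a small subsidy around the equilibrium, the benefit split depends on the relative slopes, which at a point are proportional to the elasticities.
Buyer share = εs/(εs + |εd|) = 3.5/(3.5 + 2.5) = 7/12; seller share = |εd|/(εs + |εd|) = 5/12.

Consumer share = 7/12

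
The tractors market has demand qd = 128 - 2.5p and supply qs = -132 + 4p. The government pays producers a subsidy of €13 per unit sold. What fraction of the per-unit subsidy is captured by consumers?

Pre-subsidy: 128 - 2.5p = -132 + 4p gives p* = 40, q* = 28.
With the subsidy, sellers receive ps = pb + 13 for each unit, where pb is the price buyers pay.
Supply in terms of pb becomes qs = -132 + 4(pb + 13) = -80 + 4pb. Setting this equal to demand: 128 - 2.5pb = -80 + 4pb, so pb = 32.
Sellers receive ps = 32 + 13 = 45; q' = 128 − 2.5·32 = 48.
Buyers' price falls by p* − pb = 40 − 32 = 8; sellers' price rises by ps − p* = 45 − 40 = 5.
So consumers capture 8/13 = 8/13 of each unit of subsidy.

Consumer share = 8/13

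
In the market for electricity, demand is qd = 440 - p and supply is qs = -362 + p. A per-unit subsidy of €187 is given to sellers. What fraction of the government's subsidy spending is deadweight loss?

Pre-subsidy: 440 - p = -362 + p gives p* = 401, q* = 39.
With the subsidy, sellers receive ps = pb + 187 for each unit, where pb is the price buyers pay.
Supply in terms of pb becomes qs = -362 + 1(pb + 187) = -175 + pb. Setting this equal to demand: 440 - pb = -175 + pb, so pb = 307.5.
Sellers receive ps = 307.5 + 187 = 494.5; q' = 440 − 1·307.5 = 132.5.
ΔCS = ½(39 + 132.5)(401 − 307.5) = 8017.625; ΔPS = ½(39 + 132.5)(494.5 − 401) = 8017.625.
Government spending = 187 × 132.5 = 24777.5.
DWL = ½ × 187 × (132.5 − 39) = 8742.25; fraction = 8742.25 / 24777.5 = 187/530.

DWL / government spending = 187/530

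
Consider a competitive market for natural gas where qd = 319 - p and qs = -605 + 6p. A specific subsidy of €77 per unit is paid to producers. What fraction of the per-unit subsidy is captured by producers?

Producer share = 1/7

Pre-subsidy: 319 - p = -605 + 6p gives p* = 132, q* = 187.
With the subsidy, sellers receive ps = pb + 77 for each unit, where pb is the price buyers pay.
Supply in terms of pb becomes qs = -605 + 6(pb + 77) = -143 + 6pb. Setting this equal to demand: 319 - pb = -143 + 6pb, so pb = 66.
Sellers receive ps = 66 + 77 = 143; q' = 319 − 1·66 = 253.
Buyers' price falls by p* − pb = 132 − 66 = 66; sellers' price rises by ps − p* = 143 − 132 = 11.
So producers capture 11/77 = 1/7 of each unit of subsidy.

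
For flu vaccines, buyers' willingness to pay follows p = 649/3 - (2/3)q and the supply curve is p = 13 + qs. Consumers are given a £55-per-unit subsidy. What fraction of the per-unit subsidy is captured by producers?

Pre-subsidy: 649/3 - (2/3)q = 13 + q gives q* = 122 and p* = 135.
With the rebate, buyers effectively pay pb = ps − 55, where ps is the price sellers receive.
On the curves, pb = 649/3 - (2/3)q and ps = 13 + q; the wedge ps − pb = 55 gives 13 + q − (649/3 - (2/3)q) = 55, so q' = 155.
Then pb = 649/3 − (2/3)·155 = 113 and ps = 13 + 1·155 = 168.
Buyers' price falls by p* − pb = 135 − 113 = 22; sellers' price rises by ps − p* = 168 − 135 = 33.
So producers capture 33/55 = 0.6 of each unit of subsidy.

Producer share = 0.6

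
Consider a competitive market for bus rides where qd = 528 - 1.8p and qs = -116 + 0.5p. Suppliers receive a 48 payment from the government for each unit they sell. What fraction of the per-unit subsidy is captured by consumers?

Pre-subsidy: 528 - 1.8p = -116 + 0.5p gives p* = 280, q* = 24.
With the subsidy, sellers receive ps = pb + 48 for each unit, where pb is the price buyers pay.
Supply in terms of pb becomes qs = -116 + 0.5(pb + 48) = -92 + 0.5pb. Setting this equal to demand: 528 - 1.8pb = -92 + 0.5pb, so pb = 6200/23.
Sellers receive ps = 6200/23 + 48 = 7304/23; q' = 528 − 1.8·(6200/23) = 984/23.
Buyers' price falls by p* − pb = 280 − 6200/23 = 240/23; sellers' price rises by ps − p* = 7304/23 − 280 = 864/23.
So consumers capture (240/23)/48 = 5/23 of each unit of subsidy.

Consumer share = 5/23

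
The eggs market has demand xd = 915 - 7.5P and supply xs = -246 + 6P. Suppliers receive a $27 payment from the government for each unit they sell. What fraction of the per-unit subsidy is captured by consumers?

Pre-subsidy: 915 - 7.5P = -246 + 6P gives P* = 86, x* = 270.
With the subsidy, sellers receive Ps = Pb + 27 for each unit, where Pb is the price buyers pay.
Supply in terms of Pb becomes xs = -246 + 6(Pb + 27) = -84 + 6Pb. Setting this equal to demand: 915 - 7.5Pb = -84 + 6Pb, so Pb = 74.
Sellers receive Ps = 74 + 27 = 101; x' = 915 − 7.5·74 = 360.
Buyers' price falls by P* − Pb = 86 − 74 = 12; sellers' price rises by Ps − P* = 101 − 86 = 15.
So consumers capture 12/27 = 4/9 of each unit of subsidy.

Consumer share = 4/9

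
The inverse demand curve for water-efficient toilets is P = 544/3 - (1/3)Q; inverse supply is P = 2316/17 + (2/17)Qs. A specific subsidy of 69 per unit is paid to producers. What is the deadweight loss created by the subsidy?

Pre-subsidy: 544/3 - (1/3)Q = 2316/17 + (2/17)Q gives Q* = 100 and P* = 148.
With the subsidy, sellers receive Ps = Pb + 69 for each unit, where Pb is the price buyers pay.
On the curves, Pb = 544/3 - (1/3)Q and Ps = 2316/17 + (2/17)Q; the wedge Ps − Pb = 69 gives 2316/17 + (2/17)Q − (544/3 - (1/3)Q) = 69, so Q' = 253.
Then Pb = 544/3 − (1/3)·253 = 97 and Ps = 2316/17 + (2/17)·253 = 166.
The subsidy expands output by 253 − 100 = 153 past the efficient level; on those units the gap between marginal cost and willingness to pay runs from 0 up to 69.
DWL = ½ × 69 × 153 = 5278.5.

Deadweight loss = 5278.5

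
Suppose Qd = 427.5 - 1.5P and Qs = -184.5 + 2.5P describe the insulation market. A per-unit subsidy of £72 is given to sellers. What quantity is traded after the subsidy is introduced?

Pre-subsidy: 427.5 - 1.5P = -184.5 + 2.5P gives P* = 153, Q* = 198.
With the subsidy, sellers receive Ps = Pb + 72 for each unit, where Pb is the price buyers pay.
Supply in terms of Pb becomes Qs = -184.5 + 2.5(Pb + 72) = -4.5 + 2.5Pb. Setting this equal to demand: 427.5 - 1.5Pb = -4.5 + 2.5Pb, so Pb = 108.
Sellers receive Ps = 108 + 72 = 180; Q' = 427.5 − 1.5·108 = 265.5.

Q' = 265.5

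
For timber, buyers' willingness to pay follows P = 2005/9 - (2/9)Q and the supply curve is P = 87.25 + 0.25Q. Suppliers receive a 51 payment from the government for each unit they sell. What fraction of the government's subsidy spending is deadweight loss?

Pre-subsidy: 2005/9 - (2/9)Q = 87.25 + 0.25Q gives Q* = 287 and P* = 159.
With the subsidy, sellers receive Ps = Pb + 51 for each unit, where Pb is the price buyers pay.
On the curves, Pb = 2005/9 - (2/9)Q and Ps = 87.25 + 0.25Q; the wedge Ps − Pb = 51 gives 87.25 + 0.25Q − (2005/9 - (2/9)Q) = 51, so Q' = 395.
Then Pb = 2005/9 − (2/9)·395 = 135 and Ps = 87.25 + 0.25·395 = 186.
ΔCS = ½(287 + 395)(159 − 135) = 8184; ΔPS = ½(287 + 395)(186 − 159) = 9207.
Government spending = 51 × 395 = 20145.
DWL = ½ × 51 × (395 − 287) = 2754; fraction = 2754 / 20145 = 54/395.

DWL / government spending = 54/395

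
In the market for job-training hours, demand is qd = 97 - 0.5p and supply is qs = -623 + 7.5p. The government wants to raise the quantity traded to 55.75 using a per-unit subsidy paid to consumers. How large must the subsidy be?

Required subsidy s = 8 per unit

At q = 55.75, invert demand for the buyer price: pb = (97 − 55.75)/0.5 = 82.5; invert supply for the seller price: ps = (55.75 − (-623))/7.5 = 90.5.
The subsidy must fill the gap: s = ps − pb = 90.5 − 82.5 = 8.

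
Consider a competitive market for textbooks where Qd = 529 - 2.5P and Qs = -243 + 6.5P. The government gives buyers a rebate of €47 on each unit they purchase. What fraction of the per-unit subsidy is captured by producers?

Pre-subsidy: 529 - 2.5P = -243 + 6.5P gives P* = 772/9, Q* = 2831/9.
With the rebate, buyers effectively pay Pb = Ps − 47, where Ps is the price sellers receive.
Demand in terms of Ps becomes Qd = 529 − 2.5(Ps − 47) = 646.5 - 2.5Ps. Setting this equal to supply: 646.5 - 2.5Ps = -243 + 6.5Ps, so Ps = 593/6.
Buyers pay Pb = 593/6 − 47 = 311/6; Q' = -243 + 6.5·(593/6) = 4793/12.
Buyers' price falls by P* − Pb = 772/9 − 311/6 = 611/18; sellers' price rises by Ps − P* = 593/6 − 772/9 = 235/18.
So producers capture (235/18)/47 = 5/18 of each unit of subsidy.

Producer share = 5/18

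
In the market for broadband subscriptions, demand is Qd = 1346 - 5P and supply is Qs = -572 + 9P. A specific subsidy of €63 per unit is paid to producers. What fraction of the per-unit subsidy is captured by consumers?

Pre-subsidy: 1346 - 5P = -572 + 9P gives P* = 137, Q* = 661.
With the subsidy, sellers receive Ps = Pb + 63 for each unit, where Pb is the price buyers pay.
Supply in terms of Pb becomes Qs = -572 + 9(Pb + 63) = -5 + 9Pb. Setting this equal to demand: 1346 - 5Pb = -5 + 9Pb, so Pb = 96.5.
Sellers receive Ps = 96.5 + 63 = 159.5; Q' = 1346 − 5·96.5 = 863.5.
Buyers' price falls by P* − Pb = 137 − 96.5 = 40.5; sellers' price rises by Ps − P* = 159.5 − 137 = 22.5.
So consumers capture 40.5/63 = 9/14 of each unit of subsidy.

Consumer share = 9/14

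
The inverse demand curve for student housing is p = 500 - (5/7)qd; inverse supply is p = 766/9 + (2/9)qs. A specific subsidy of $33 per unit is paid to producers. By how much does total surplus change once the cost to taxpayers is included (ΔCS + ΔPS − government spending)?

Net change in total surplus = -68607/118

Pre-subsidy: 500 - (5/7)q = 766/9 + (2/9)q gives q* = 26138/59 and p* = 10830/59.
With the subsidy, sellers receive ps = pb + 33 for each unit, where pb is the price buyers pay.
On the curves, pb = 500 - (5/7)q and ps = 766/9 + (2/9)q; the wedge ps − pb = 33 gives 766/9 + (2/9)q − (500 - (5/7)q) = 33, so q' = 28217/59.
Then pb = 500 − (5/7)·(28217/59) = 9345/59 and ps = 766/9 + (2/9)·(28217/59) = 11292/59.
ΔCS = ½(26138/59 + 28217/59)(10830/59 − 9345/59) = 80717175/6962; ΔPS = ½(26138/59 + 28217/59)(11292/59 − 10830/59) = 12556005/3481.
Government spending = 33 × 28217/59 = 931161/59.
Net change = 80717175/6962 + 12556005/3481 − 931161/59 = -68607/118. The loss equals the DWL triangle ½·33·2079/59.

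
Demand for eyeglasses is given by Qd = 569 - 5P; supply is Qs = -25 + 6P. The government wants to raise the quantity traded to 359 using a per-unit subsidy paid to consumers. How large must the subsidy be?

Required subsidy s = 22 per unit

At Q = 359, invert demand for the buyer price: Pb = (569 − 359)/5 = 42; invert supply for the seller price: Ps = (359 − (-25))/6 = 64.
The subsidy must fill the gap: s = Ps − Pb = 64 − 42 = 22.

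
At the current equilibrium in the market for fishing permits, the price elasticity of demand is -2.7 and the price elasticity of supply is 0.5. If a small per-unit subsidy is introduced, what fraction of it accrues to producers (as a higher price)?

For a small subsidy around the equilibrium, the benefit split depends on the relative slopes, which at a point are proportional to the elasticities.
Buyer share = εs/(εs + |εd|) = 0.5/(0.5 + 2.7) = 0.15625; seller share = |εd|/(εs + |εd|) = 0.84375.
So producers capture 0.84375 of the subsidy.

Producer share = 0.84375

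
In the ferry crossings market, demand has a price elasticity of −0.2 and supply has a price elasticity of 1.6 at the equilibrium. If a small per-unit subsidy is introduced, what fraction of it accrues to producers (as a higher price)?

For a small subsidy around the equilibrium, the benefit split depends on the relative slopes, which at a point are proportional to the elasticities.
Buyer share = εs/(εs + |εd|) = 1.6/(1.6 + 0.2) = 8/9; seller share = |εd|/(εs + |εd|) = 1/9.
So producers capture 1/9 of the subsidy.

Producer share = 1/9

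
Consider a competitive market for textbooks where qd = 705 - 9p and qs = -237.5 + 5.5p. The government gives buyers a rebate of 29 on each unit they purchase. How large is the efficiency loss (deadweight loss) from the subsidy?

Deadweight loss = 1435.5

Pre-subsidy: 705 - 9p = -237.5 + 5.5p gives p* = 65, q* = 120.
With the rebate, buyers effectively pay pb = ps − 29, where ps is the price sellers receive.
Demand in terms of ps becomes qd = 705 − 9(ps − 29) = 966 - 9ps. Setting this equal to supply: 966 - 9ps = -237.5 + 5.5ps, so ps = 83.
Buyers pay pb = 83 − 29 = 54; q' = -237.5 + 5.5·83 = 219.
The subsidy expands output by 219 − 120 = 99 past the efficient level; on those units the gap between marginal cost and willingness to pay runs from 0 up to 29.
DWL = ½ × 29 × 99 = 1435.5.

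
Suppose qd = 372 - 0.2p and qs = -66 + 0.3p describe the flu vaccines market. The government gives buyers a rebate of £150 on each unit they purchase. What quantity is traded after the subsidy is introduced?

q' = 214.8

Pre-subsidy: 372 - 0.2p = -66 + 0.3p gives p* = 876, q* = 196.8.
With the rebate, buyers effectively pay pb = ps − 150, where ps is the price sellers receive.
Demand in terms of ps becomes qd = 372 − 0.2(ps − 150) = 402 - 0.2ps. Setting this equal to supply: 402 - 0.2ps = -66 + 0.3ps, so ps = 936.
Buyers pay pb = 936 − 150 = 786; q' = -66 + 0.3·936 = 214.8.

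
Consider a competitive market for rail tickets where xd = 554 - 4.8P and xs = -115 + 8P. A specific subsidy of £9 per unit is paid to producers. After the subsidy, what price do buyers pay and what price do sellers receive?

Buyers pay £46.640625; sellers receive £55.640625

Pre-subsidy: 554 - 4.8P = -115 + 8P gives P* = 52.265625, x* = 303.125.
With the subsidy, sellers receive Ps = Pb + 9 for each unit, where Pb is the price buyers pay.
Supply in terms of Pb becomes xs = -115 + 8(Pb + 9) = -43 + 8Pb. Setting this equal to demand: 554 - 4.8Pb = -43 + 8Pb, so Pb = 46.640625.
Sellers receive Ps = 46.640625 + 9 = 55.640625; x' = 554 − 4.8·46.640625 = 330.125.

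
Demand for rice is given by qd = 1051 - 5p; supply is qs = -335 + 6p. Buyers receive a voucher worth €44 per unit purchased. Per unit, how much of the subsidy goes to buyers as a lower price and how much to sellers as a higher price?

Pre-subsidy: 1051 - 5p = -335 + 6p gives p* = 126, q* = 421.
With the rebate, buyers effectively pay pb = ps − 44, where ps is the price sellers receive.
Demand in terms of ps becomes qd = 1051 − 5(ps − 44) = 1271 - 5ps. Setting this equal to supply: 1271 - 5ps = -335 + 6ps, so ps = 146.
Buyers pay pb = 146 − 44 = 102; q' = -335 + 6·146 = 541.
Buyers' price falls by p* − pb = 126 − 102 = 24; sellers' price rises by ps − p* = 146 − 126 = 20.

Buyers gain €24 per unit; sellers gain €20 per unit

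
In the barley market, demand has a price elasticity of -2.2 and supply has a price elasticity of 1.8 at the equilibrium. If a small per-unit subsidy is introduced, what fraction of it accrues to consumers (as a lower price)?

For a small subsidy around the equilibrium, the benefit split depends on the relative slopes, which at a point are proportional to the elasticities.
Buyer share = εs/(εs + |εd|) = 1.8/(1.8 + 2.2) = 0.45; seller share = |εd|/(εs + |εd|) = 0.55.

Consumer share = 0.45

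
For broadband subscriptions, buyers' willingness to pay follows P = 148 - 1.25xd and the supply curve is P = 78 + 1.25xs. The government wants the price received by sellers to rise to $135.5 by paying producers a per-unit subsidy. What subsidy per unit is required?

Required subsidy s = $45 per unit

At a seller price of 135.5, quantity supplied is -62.4 + 0.8·135.5 = 46.
Buyers absorb 46 only when they pay Pb = 148 − 1.25·46 = 90.5.
s = Ps − Pb = 135.5 − 90.5 = 45.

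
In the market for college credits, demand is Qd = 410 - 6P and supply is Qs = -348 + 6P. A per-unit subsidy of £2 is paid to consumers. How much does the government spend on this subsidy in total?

Pre-subsidy: 410 - 6P = -348 + 6P gives P* = 379/6, Q* = 31.
With the rebate, buyers effectively pay Pb = Ps − 2, where Ps is the price sellers receive.
Demand in terms of Ps becomes Qd = 410 − 6(Ps − 2) = 422 - 6Ps. Setting this equal to supply: 422 - 6Ps = -348 + 6Ps, so Ps = 385/6.
Buyers pay Pb = 385/6 − 2 = 373/6; Q' = -348 + 6·(385/6) = 37.
Government outlay = subsidy × quantity = 2 × 37 = 74.

Government cost = £74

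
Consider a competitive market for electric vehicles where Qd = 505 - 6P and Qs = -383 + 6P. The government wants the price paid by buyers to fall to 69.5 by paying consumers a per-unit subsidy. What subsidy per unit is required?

At a buyer price of 69.5, quantity demanded is 505 − 6·69.5 = 88.
Sellers supply 88 only when they receive Ps with -383 + 6·Ps = 88, i.e. Ps = 78.5.
s = Ps − Pb = 78.5 − 69.5 = 9.

Required subsidy s = 9 per unit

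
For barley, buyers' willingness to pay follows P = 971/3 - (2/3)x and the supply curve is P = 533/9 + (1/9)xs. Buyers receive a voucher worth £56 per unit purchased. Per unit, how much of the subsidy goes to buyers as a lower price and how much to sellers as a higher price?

Pre-subsidy: 971/3 - (2/3)x = 533/9 + (1/9)x gives x* = 340 and P* = 97.
With the rebate, buyers effectively pay Pb = Ps − 56, where Ps is the price sellers receive.
On the curves, Pb = 971/3 - (2/3)x and Ps = 533/9 + (1/9)x; the wedge Ps − Pb = 56 gives 533/9 + (1/9)x − (971/3 - (2/3)x) = 56, so x' = 412.
Then Pb = 971/3 − (2/3)·412 = 49 and Ps = 533/9 + (1/9)·412 = 105.
Buyers' price falls by P* − Pb = 97 − 49 = 48; sellers' price rises by Ps − P* = 105 − 97 = 8.

Buyers gain £48 per unit; sellers gain £8 per unit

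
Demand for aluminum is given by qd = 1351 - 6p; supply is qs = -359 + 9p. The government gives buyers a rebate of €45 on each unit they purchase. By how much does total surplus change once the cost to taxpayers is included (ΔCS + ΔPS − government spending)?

Net change in total surplus = -€3645

Pre-subsidy: 1351 - 6p = -359 + 9p gives p* = 114, q* = 667.
With the rebate, buyers effectively pay pb = ps − 45, where ps is the price sellers receive.
Demand in terms of ps becomes qd = 1351 − 6(ps − 45) = 1621 - 6ps. Setting this equal to supply: 1621 - 6ps = -359 + 9ps, so ps = 132.
Buyers pay pb = 132 − 45 = 87; q' = -359 + 9·132 = 829.
ΔCS = ½(667 + 829)(114 − 87) = 20196; ΔPS = ½(667 + 829)(132 − 114) = 13464.
Government spending = 45 × 829 = 37305.
Net change = 20196 + 13464 − 37305 = -3645. The loss equals the DWL triangle ½·45·162.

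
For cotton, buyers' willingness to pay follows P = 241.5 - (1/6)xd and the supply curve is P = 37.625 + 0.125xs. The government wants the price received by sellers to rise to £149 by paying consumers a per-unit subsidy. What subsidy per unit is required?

At a seller price of 149, quantity supplied is -301 + 8·149 = 891.
Buyers absorb 891 only when they pay Pb = 241.5 − (1/6)·891 = 93.
s = Ps − Pb = 149 − 93 = 56.

Required subsidy s = £56 per unit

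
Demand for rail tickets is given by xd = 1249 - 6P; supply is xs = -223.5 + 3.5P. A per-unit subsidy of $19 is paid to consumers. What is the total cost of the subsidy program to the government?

Government cost = $6859

Pre-subsidy: 1249 - 6P = -223.5 + 3.5P gives P* = 155, x* = 319.
With the rebate, buyers effectively pay Pb = Ps − 19, where Ps is the price sellers receive.
Demand in terms of Ps becomes xd = 1249 − 6(Ps − 19) = 1363 - 6Ps. Setting this equal to supply: 1363 - 6Ps = -223.5 + 3.5Ps, so Ps = 167.
Buyers pay Pb = 167 − 19 = 148; x' = -223.5 + 3.5·167 = 361.
Government outlay = subsidy × quantity = 19 × 361 = 6859.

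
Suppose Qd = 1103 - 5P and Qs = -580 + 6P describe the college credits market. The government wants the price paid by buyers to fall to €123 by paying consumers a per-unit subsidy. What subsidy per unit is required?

At a buyer price of 123, quantity demanded is 1103 − 5·123 = 488.
Sellers supply 488 only when they receive Ps with -580 + 6·Ps = 488, i.e. Ps = 178.
s = Ps − Pb = 178 − 123 = 55.

Required subsidy s = €55 per unit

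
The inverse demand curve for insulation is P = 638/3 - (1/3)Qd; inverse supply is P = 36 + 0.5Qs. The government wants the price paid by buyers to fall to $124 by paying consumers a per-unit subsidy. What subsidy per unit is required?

At a buyer price of 124, quantity demanded is 638 − 3·124 = 266.
Sellers supply 266 only when they receive Ps = 36 + 0.5·266 = 169.
s = Ps − Pb = 169 − 124 = 45.

Required subsidy s = $45 per unit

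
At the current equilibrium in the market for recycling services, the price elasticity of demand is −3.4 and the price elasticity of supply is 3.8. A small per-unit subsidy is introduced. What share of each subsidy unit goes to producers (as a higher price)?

Producer share = 17/36

For a small subsidy around the equilibrium, the benefit split depends on the relative slopes, which at a point are proportional to the elasticities.
Buyer share = εs/(εs + |εd|) = 3.8/(3.8 + 3.4) = 19/36; seller share = |εd|/(εs + |εd|) = 17/36.
So producers capture 17/36 of the subsidy.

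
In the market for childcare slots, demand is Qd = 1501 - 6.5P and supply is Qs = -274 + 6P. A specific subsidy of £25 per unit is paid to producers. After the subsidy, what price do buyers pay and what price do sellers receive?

Pre-subsidy: 1501 - 6.5P = -274 + 6P gives P* = 142, Q* = 578.
With the subsidy, sellers receive Ps = Pb + 25 for each unit, where Pb is the price buyers pay.
Supply in terms of Pb becomes Qs = -274 + 6(Pb + 25) = -124 + 6Pb. Setting this equal to demand: 1501 - 6.5Pb = -124 + 6Pb, so Pb = 130.
Sellers receive Ps = 130 + 25 = 155; Q' = 1501 − 6.5·130 = 656.

Buyers pay £130; sellers receive £155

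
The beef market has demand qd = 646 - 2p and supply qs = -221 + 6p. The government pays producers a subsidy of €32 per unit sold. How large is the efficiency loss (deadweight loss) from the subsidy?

Deadweight loss = €768

Pre-subsidy: 646 - 2p = -221 + 6p gives p* = 108.375, q* = 429.25.
With the subsidy, sellers receive ps = pb + 32 for each unit, where pb is the price buyers pay.
Supply in terms of pb becomes qs = -221 + 6(pb + 32) = -29 + 6pb. Setting this equal to demand: 646 - 2pb = -29 + 6pb, so pb = 84.375.
Sellers receive ps = 84.375 + 32 = 116.375; q' = 646 − 2·84.375 = 477.25.
The subsidy expands output by 477.25 − 429.25 = 48 past the efficient level; on those units the gap between marginal cost and willingness to pay runs from 0 up to 32.
DWL = ½ × 32 × 48 = 768.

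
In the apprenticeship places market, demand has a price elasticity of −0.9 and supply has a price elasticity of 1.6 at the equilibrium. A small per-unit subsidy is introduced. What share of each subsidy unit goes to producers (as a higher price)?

For a small subsidy around the equilibrium, the benefit split depends on the relative slopes, which at a point are proportional to the elasticities.
Buyer share = εs/(εs + |εd|) = 1.6/(1.6 + 0.9) = 0.64; seller share = |εd|/(εs + |εd|) = 0.36.
So producers capture 0.36 of the subsidy.

Producer share = 0.36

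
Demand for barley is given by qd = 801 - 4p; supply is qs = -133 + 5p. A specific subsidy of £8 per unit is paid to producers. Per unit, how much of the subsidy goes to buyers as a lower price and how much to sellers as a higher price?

Pre-subsidy: 801 - 4p = -133 + 5p gives p* = 934/9, q* = 3473/9.
With the subsidy, sellers receive ps = pb + 8 for each unit, where pb is the price buyers pay.
Supply in terms of pb becomes qs = -133 + 5(pb + 8) = -93 + 5pb. Setting this equal to demand: 801 - 4pb = -93 + 5pb, so pb = 298/3.
Sellers receive ps = 298/3 + 8 = 322/3; q' = 801 − 4·(298/3) = 1211/3.
Buyers' price falls by p* − pb = 934/9 − 298/3 = 40/9; sellers' price rises by ps − p* = 322/3 − 934/9 = 32/9.

Buyers gain 40/9 per unit; sellers gain 32/9 per unit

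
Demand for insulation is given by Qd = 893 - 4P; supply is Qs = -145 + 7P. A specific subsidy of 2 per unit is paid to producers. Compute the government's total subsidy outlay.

Government cost = 11454/11

Pre-subsidy: 893 - 4P = -145 + 7P gives P* = 1038/11, Q* = 5671/11.
With the subsidy, sellers receive Ps = Pb + 2 for each unit, where Pb is the price buyers pay.
Supply in terms of Pb becomes Qs = -145 + 7(Pb + 2) = -131 + 7Pb. Setting this equal to demand: 893 - 4Pb = -131 + 7Pb, so Pb = 1024/11.
Sellers receive Ps = 1024/11 + 2 = 1046/11; Q' = 893 − 4·(1024/11) = 5727/11.
Government outlay = subsidy × quantity = 2 × 5727/11 = 11454/11.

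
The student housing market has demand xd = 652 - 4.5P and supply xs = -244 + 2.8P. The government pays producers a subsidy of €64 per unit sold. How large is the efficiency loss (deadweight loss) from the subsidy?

Pre-subsidy: 652 - 4.5P = -244 + 2.8P gives P* = 8960/73, x* = 7276/73.
With the subsidy, sellers receive Ps = Pb + 64 for each unit, where Pb is the price buyers pay.
Supply in terms of Pb becomes xs = -244 + 2.8(Pb + 64) = -64.8 + 2.8Pb. Setting this equal to demand: 652 - 4.5Pb = -64.8 + 2.8Pb, so Pb = 7168/73.
Sellers receive Ps = 7168/73 + 64 = 11840/73; x' = 652 − 4.5·(7168/73) = 15340/73.
The subsidy expands output by 15340/73 − 7276/73 = 8064/73 past the efficient level; on those units the gap between marginal cost and willingness to pay runs from 0 up to 64.
DWL = ½ × 64 × 8064/73 = 258048/73.

Deadweight loss = 258048/73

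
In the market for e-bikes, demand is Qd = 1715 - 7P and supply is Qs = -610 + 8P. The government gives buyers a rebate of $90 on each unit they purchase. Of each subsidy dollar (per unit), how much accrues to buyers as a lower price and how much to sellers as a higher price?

Buyers gain $48 per unit; sellers gain $42 per unit

Pre-subsidy: 1715 - 7P = -610 + 8P gives P* = 155, Q* = 630.
With the rebate, buyers effectively pay Pb = Ps − 90, where Ps is the price sellers receive.
Demand in terms of Ps becomes Qd = 1715 − 7(Ps − 90) = 2345 - 7Ps. Setting this equal to supply: 2345 - 7Ps = -610 + 8Ps, so Ps = 197.
Buyers pay Pb = 197 − 90 = 107; Q' = -610 + 8·197 = 966.
Buyers' price falls by P* − Pb = 155 − 107 = 48; sellers' price rises by Ps − P* = 197 − 155 = 42.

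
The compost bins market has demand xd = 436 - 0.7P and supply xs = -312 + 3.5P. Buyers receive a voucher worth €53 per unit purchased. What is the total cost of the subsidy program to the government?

Pre-subsidy: 436 - 0.7P = -312 + 3.5P gives P* = 3740/21, x* = 934/3.
With the rebate, buyers effectively pay Pb = Ps − 53, where Ps is the price sellers receive.
Demand in terms of Ps becomes xd = 436 − 0.7(Ps − 53) = 473.1 - 0.7Ps. Setting this equal to supply: 473.1 - 0.7Ps = -312 + 3.5Ps, so Ps = 2617/14.
Buyers pay Pb = 2617/14 − 53 = 1875/14; x' = -312 + 3.5·(2617/14) = 342.25.
Government outlay = subsidy × quantity = 53 × 342.25 = 18139.25.

Government cost = €18139.25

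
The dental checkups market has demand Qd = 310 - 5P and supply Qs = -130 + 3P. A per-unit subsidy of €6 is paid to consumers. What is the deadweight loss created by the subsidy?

Pre-subsidy: 310 - 5P = -130 + 3P gives P* = 55, Q* = 35.
With the rebate, buyers effectively pay Pb = Ps − 6, where Ps is the price sellers receive.
Demand in terms of Ps becomes Qd = 310 − 5(Ps − 6) = 340 - 5Ps. Setting this equal to supply: 340 - 5Ps = -130 + 3Ps, so Ps = 58.75.
Buyers pay Pb = 58.75 − 6 = 52.75; Q' = -130 + 3·58.75 = 46.25.
The subsidy expands output by 46.25 − 35 = 11.25 past the efficient level; on those units the gap between marginal cost and willingness to pay runs from 0 up to 6.
DWL = ½ × 6 × 11.25 = 33.75.

Deadweight loss = €33.75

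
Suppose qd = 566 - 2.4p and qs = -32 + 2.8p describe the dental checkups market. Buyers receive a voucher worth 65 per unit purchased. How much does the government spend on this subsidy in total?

Pre-subsidy: 566 - 2.4p = -32 + 2.8p gives p* = 115, q* = 290.
With the rebate, buyers effectively pay pb = ps − 65, where ps is the price sellers receive.
Demand in terms of ps becomes qd = 566 − 2.4(ps − 65) = 722 - 2.4ps. Setting this equal to supply: 722 - 2.4ps = -32 + 2.8ps, so ps = 145.
Buyers pay pb = 145 − 65 = 80; q' = -32 + 2.8·145 = 374.
Government outlay = subsidy × quantity = 65 × 374 = 24310.

Government cost = 24310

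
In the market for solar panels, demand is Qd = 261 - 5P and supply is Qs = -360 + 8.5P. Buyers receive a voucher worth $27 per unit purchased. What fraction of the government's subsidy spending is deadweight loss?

Pre-subsidy: 261 - 5P = -360 + 8.5P gives P* = 46, Q* = 31.
With the rebate, buyers effectively pay Pb = Ps − 27, where Ps is the price sellers receive.
Demand in terms of Ps becomes Qd = 261 − 5(Ps − 27) = 396 - 5Ps. Setting this equal to supply: 396 - 5Ps = -360 + 8.5Ps, so Ps = 56.
Buyers pay Pb = 56 − 27 = 29; Q' = -360 + 8.5·56 = 116.
ΔCS = ½(31 + 116)(46 − 29) = 1249.5; ΔPS = ½(31 + 116)(56 − 46) = 735.
Government spending = 27 × 116 = 3132.
DWL = ½ × 27 × (116 − 31) = 1147.5; fraction = 1147.5 / 3132 = 85/232.

DWL / government spending = 85/232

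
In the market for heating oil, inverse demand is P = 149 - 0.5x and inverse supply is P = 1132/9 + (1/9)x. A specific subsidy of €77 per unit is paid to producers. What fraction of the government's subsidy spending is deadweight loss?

DWL / government spending = 63/164

Pre-subsidy: 149 - 0.5x = 1132/9 + (1/9)x gives x* = 38 and P* = 130.
With the subsidy, sellers receive Ps = Pb + 77 for each unit, where Pb is the price buyers pay.
On the curves, Pb = 149 - 0.5x and Ps = 1132/9 + (1/9)x; the wedge Ps − Pb = 77 gives 1132/9 + (1/9)x − (149 - 0.5x) = 77, so x' = 164.
Then Pb = 149 − 0.5·164 = 67 and Ps = 1132/9 + (1/9)·164 = 144.
ΔCS = ½(38 + 164)(130 − 67) = 6363; ΔPS = ½(38 + 164)(144 − 130) = 1414.
Government spending = 77 × 164 = 12628.
DWL = ½ × 77 × (164 − 38) = 4851; fraction = 4851 / 12628 = 63/164.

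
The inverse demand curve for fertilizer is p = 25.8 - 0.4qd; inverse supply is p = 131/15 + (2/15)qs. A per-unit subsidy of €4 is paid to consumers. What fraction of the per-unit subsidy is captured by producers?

Pre-subsidy: 25.8 - 0.4q = 131/15 + (2/15)q gives q* = 32 and p* = 13.
With the rebate, buyers effectively pay pb = ps − 4, where ps is the price sellers receive.
On the curves, pb = 25.8 - 0.4q and ps = 131/15 + (2/15)q; the wedge ps − pb = 4 gives 131/15 + (2/15)q − (25.8 - 0.4q) = 4, so q' = 39.5.
Then pb = 25.8 − 0.4·39.5 = 10 and ps = 131/15 + (2/15)·39.5 = 14.
Buyers' price falls by p* − pb = 13 − 10 = 3; sellers' price rises by ps − p* = 14 − 13 = 1.
So producers capture 1/4 = 0.25 of each unit of subsidy.

Producer share = 0.25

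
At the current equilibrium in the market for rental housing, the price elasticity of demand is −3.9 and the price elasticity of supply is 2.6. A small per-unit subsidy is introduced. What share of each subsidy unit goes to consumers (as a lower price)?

Consumer share = 0.4

For a small subsidy around the equilibrium, the benefit split depends on the relative slopes, which at a point are proportional to the elasticities.
Buyer share = εs/(εs + |εd|) = 2.6/(2.6 + 3.9) = 0.4; seller share = |εd|/(εs + |εd|) = 0.6.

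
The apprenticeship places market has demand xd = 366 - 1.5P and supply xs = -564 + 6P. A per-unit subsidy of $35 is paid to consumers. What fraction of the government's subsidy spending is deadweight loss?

DWL / government spending = 7/74

Pre-subsidy: 366 - 1.5P = -564 + 6P gives P* = 124, x* = 180.
With the rebate, buyers effectively pay Pb = Ps − 35, where Ps is the price sellers receive.
Demand in terms of Ps becomes xd = 366 − 1.5(Ps − 35) = 418.5 - 1.5Ps. Setting this equal to supply: 418.5 - 1.5Ps = -564 + 6Ps, so Ps = 131.
Buyers pay Pb = 131 − 35 = 96; x' = -564 + 6·131 = 222.
ΔCS = ½(180 + 222)(124 − 96) = 5628; ΔPS = ½(180 + 222)(131 − 124) = 1407.
Government spending = 35 × 222 = 7770.
DWL = ½ × 35 × (222 − 180) = 735; fraction = 735 / 7770 = 7/74.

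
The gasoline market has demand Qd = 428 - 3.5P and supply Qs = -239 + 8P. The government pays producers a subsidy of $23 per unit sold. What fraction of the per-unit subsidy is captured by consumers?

Pre-subsidy: 428 - 3.5P = -239 + 8P gives P* = 58, Q* = 225.
With the subsidy, sellers receive Ps = Pb + 23 for each unit, where Pb is the price buyers pay.
Supply in terms of Pb becomes Qs = -239 + 8(Pb + 23) = -55 + 8Pb. Setting this equal to demand: 428 - 3.5Pb = -55 + 8Pb, so Pb = 42.
Sellers receive Ps = 42 + 23 = 65; Q' = 428 − 3.5·42 = 281.
Buyers' price falls by P* − Pb = 58 − 42 = 16; sellers' price rises by Ps − P* = 65 − 58 = 7.
So consumers capture 16/23 = 16/23 of each unit of subsidy.

Consumer share = 16/23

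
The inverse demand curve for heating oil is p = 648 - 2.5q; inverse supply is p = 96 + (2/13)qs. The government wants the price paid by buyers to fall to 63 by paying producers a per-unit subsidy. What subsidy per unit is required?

At a buyer price of 63, quantity demanded is 259.2 − 0.4·63 = 234.
Sellers supply 234 only when they receive ps = 96 + (2/13)·234 = 132.
s = ps − pb = 132 − 63 = 69.

Required subsidy s = 69 per unit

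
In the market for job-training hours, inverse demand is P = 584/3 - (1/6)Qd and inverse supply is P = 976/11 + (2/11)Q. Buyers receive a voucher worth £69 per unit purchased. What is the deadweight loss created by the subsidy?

Pre-subsidy: 584/3 - (1/6)Q = 976/11 + (2/11)Q gives Q* = 304 and P* = 144.
With the rebate, buyers effectively pay Pb = Ps − 69, where Ps is the price sellers receive.
On the curves, Pb = 584/3 - (1/6)Q and Ps = 976/11 + (2/11)Q; the wedge Ps − Pb = 69 gives 976/11 + (2/11)Q − (584/3 - (1/6)Q) = 69, so Q' = 502.
Then Pb = 584/3 − (1/6)·502 = 111 and Ps = 976/11 + (2/11)·502 = 180.
The subsidy expands output by 502 − 304 = 198 past the efficient level; on those units the gap between marginal cost and willingness to pay runs from 0 up to 69.
DWL = ½ × 69 × 198 = 6831.

Deadweight loss = £6831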